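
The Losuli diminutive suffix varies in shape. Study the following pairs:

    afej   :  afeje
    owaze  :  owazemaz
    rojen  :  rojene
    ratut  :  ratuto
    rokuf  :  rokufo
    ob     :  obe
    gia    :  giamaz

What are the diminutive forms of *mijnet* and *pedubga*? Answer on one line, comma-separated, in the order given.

The suffix is conditioned by the final sound: -o when the stem ends in a voiceless consonant (*ratut*, *rokuf*); -e when the stem ends in a voiced consonant (*afej*, *rojen*, *ob*); -maz when the stem ends in a vowel (*owaze*, *gia*).
*mijnet*: final sound = /t/, a voiceless consonant → -o → *mijneto*.
Since the final sound of *pedubga* is /a/ (a vowel), it takes -maz, giving *pedubgamaz*.

mijneto, pedubgamaz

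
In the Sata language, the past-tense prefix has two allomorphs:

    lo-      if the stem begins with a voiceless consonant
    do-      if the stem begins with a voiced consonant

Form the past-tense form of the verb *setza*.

*setza* — first consonant /s/ (voiceless) → lo- → *losetza*.

losetza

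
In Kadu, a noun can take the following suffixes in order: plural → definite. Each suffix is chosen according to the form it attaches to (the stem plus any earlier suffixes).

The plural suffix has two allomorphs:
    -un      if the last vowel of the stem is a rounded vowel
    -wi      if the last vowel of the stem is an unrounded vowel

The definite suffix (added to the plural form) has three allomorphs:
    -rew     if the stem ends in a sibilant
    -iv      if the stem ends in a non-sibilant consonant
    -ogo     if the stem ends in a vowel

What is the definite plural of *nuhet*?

nuhetwiogo

*nuhet*: last vowel = /e/, an unrounded vowel → -wi → *nuhetwi*.
The plural form *nuhetwi*: final sound = /i/, a vowel → -ogo → *nuhetwiogo*.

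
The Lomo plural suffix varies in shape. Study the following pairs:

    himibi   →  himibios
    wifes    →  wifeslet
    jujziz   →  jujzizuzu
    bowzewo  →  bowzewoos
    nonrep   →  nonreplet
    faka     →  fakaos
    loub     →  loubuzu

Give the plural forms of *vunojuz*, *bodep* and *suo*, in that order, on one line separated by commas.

Looking at the final sound of each stem: -let when the stem ends in a voiceless consonant (*wifes*, *nonrep*); -uzu when the stem ends in a voiced consonant (*jujziz*, *loub*); -os when the stem ends in a vowel (*himibi*, *bowzewo*, *faka*).
*vunojuz*: final sound = /z/, a voiced consonant → -uzu → *vunojuzuzu*.
The final sound of *bodep* is /p/, which is a voiceless consonant, so the suffix is -let, giving *bodeplet*.
The final sound of *suo* is /o/, which is a vowel, so the suffix is -os, giving *suoos*.

vunojuzuzu, bodeplet, suoos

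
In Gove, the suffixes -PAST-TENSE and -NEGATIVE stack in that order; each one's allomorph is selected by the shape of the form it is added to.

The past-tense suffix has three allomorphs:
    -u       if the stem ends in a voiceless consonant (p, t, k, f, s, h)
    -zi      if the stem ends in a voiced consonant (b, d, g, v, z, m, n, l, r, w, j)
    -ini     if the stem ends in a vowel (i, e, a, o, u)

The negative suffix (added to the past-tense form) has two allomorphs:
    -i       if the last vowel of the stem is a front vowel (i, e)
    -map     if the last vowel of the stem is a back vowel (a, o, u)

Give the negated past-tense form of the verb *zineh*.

zinehumap

Since the final sound of *zineh* is /h/ (a voiceless consonant), it takes -u, giving *zinehu*.
The past-tense form *zinehu* — last vowel /u/ (a back vowel) → -map → *zinehumap*.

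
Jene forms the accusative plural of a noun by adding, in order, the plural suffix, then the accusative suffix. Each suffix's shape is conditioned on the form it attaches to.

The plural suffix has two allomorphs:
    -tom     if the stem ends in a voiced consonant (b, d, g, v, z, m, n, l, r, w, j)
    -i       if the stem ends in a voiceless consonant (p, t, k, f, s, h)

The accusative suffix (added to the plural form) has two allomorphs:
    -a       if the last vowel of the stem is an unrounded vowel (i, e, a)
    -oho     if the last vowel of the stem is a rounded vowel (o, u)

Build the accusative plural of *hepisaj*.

hepisajtomoho

*hepisaj* — final consonant /j/ (voiced) → -tom → *hepisajtom*.
The plural form *hepisajtom* — last vowel /o/ (a rounded vowel) → -oho → *hepisajtomoho*.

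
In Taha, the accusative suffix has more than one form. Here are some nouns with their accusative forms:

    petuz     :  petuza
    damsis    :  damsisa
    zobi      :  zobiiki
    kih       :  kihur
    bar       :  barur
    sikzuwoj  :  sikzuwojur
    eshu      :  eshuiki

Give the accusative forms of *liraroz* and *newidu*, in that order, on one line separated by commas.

The suffix is conditioned by the final sound: -a when the stem ends in a sibilant (*petuz*, *damsis*); -ur when the stem ends in a non-sibilant consonant (*kih*, *bar*, *sikzuwoj*); -iki when the stem ends in a vowel (*zobi*, *eshu*).
*liraroz*: final sound = /z/, a sibilant → -a → *liraroza*.
*newidu*: final sound = /u/, a vowel → -iki → *newiduiki*.

liraroza, newiduiki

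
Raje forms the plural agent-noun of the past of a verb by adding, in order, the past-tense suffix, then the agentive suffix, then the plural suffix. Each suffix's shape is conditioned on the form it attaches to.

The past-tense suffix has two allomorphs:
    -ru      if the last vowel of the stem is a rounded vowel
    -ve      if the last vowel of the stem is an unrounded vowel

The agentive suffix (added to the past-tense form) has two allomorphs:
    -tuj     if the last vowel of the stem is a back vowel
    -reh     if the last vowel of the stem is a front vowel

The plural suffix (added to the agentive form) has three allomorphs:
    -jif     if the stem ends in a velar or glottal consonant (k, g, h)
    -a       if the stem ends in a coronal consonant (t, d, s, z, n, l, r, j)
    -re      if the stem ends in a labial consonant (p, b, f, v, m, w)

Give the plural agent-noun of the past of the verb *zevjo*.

zevjorutuja

*zevjo*: last vowel = /o/, a rounded vowel → -ru → *zevjoru*.
The past-tense form *zevjoru*: last vowel = /u/, a back vowel → -tuj → *zevjorutuj*.
The final consonant of the agentive form *zevjorutuj* is /j/, which is coronal, so the plural suffix is -a, giving *zevjorutuja*.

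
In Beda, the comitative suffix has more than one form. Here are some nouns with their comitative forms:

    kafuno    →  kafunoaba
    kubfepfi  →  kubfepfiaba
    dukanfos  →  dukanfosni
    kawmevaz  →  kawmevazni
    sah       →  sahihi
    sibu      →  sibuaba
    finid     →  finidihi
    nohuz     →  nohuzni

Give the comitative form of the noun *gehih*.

Looking at the final sound of each stem: -ni when the stem ends in a sibilant (*dukanfos*, *kawmevaz*, *nohuz*); -ihi when the stem ends in a non-sibilant consonant (*sah*, *finid*); -aba when the stem ends in a vowel (*kafuno*, *kubfepfi*, *sibu*).
*gehih*: final sound = /h/, a non-sibilant consonant → -ihi → *gehihihi*.

gehihihi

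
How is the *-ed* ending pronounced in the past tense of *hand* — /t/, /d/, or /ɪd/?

The stem *hand* ends in /t/ or /d/.
The -ed suffix is realized as /ɪd/ after /t, d/; as /t/ after other voiceless consonants; and as /d/ after other voiced sounds.
So -ed on *hand* is pronounced /ɪd/.

/ɪd/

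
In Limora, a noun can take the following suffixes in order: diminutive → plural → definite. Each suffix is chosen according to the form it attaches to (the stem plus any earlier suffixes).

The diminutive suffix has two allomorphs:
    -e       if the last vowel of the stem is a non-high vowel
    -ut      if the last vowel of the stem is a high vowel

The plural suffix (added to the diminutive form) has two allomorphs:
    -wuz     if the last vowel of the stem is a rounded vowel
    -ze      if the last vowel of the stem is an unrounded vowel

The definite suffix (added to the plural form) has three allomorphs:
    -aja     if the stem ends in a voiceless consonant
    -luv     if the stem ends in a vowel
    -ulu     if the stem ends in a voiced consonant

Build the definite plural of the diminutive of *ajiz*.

Since the last vowel of *ajiz* is /i/ (a high vowel), it takes -ut, giving *ajizut*.
The last vowel of the diminutive form *ajizut* is /u/, which is a rounded vowel, so the plural suffix is -wuz, giving *ajizutwuz*.
The plural form *ajizutwuz*: final sound = /z/, a voiced consonant → -ulu → *ajizutwuzulu*.

ajizutwuzulu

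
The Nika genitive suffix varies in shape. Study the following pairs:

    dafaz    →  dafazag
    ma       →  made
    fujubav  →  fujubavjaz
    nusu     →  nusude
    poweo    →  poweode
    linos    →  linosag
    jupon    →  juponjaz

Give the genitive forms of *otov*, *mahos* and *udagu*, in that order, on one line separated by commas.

otovjaz, mahosag, udagude

The suffix is conditioned by the final sound: -ag when the stem ends in a sibilant (*dafaz*, *linos*); -jaz when the stem ends in a non-sibilant consonant (*fujubav*, *jupon*); -de when the stem ends in a vowel (*ma*, *nusu*, *poweo*).
*otov* — final sound /v/ (a non-sibilant consonant) → -jaz → *otovjaz*.
*mahos*: final sound = /s/, a sibilant → -ag → *mahosag*.
*udagu* — final sound /u/ (a vowel) → -de → *udagude*.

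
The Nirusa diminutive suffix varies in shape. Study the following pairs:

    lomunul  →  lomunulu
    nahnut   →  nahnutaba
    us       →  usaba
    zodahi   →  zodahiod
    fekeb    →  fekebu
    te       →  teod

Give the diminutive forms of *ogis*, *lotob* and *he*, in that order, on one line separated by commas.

ogisaba, lotobu, heod

Looking at the final sound of each stem: -aba when the stem ends in a voiceless consonant (*nahnut*, *us*); -u when the stem ends in a voiced consonant (*lomunul*, *fekeb*); -od when the stem ends in a vowel (*zodahi*, *te*).
*ogis* — final sound /s/ (a voiceless consonant) → -aba → *ogisaba*.
Since the final sound of *lotob* is /b/ (a voiced consonant), it takes -u, giving *lotobu*.
Since the final sound of *he* is /e/ (a vowel), it takes -od, giving *heod*.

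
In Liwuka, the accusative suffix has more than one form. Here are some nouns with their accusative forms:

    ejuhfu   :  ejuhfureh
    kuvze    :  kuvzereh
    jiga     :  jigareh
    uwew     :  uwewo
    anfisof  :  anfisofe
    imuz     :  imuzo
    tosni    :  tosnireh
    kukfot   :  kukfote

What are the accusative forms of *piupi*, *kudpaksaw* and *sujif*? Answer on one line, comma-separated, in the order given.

The alternation tracks the final sound of the stem — -e when the stem ends in a voiceless consonant (*anfisof*, *kukfot*); -o when the stem ends in a voiced consonant (*uwew*, *imuz*); -reh when the stem ends in a vowel (*ejuhfu*, *kuvze*, *jiga*, *tosni*).
*piupi*: final sound = /i/, a vowel → -reh → *piupireh*.
The final sound of *kudpaksaw* is /w/, which is a voiced consonant, so the suffix is -o, giving *kudpaksawo*.
*sujif*: final sound = /f/, a voiceless consonant → -e → *sujife*.

piupireh, kudpaksawo, sujife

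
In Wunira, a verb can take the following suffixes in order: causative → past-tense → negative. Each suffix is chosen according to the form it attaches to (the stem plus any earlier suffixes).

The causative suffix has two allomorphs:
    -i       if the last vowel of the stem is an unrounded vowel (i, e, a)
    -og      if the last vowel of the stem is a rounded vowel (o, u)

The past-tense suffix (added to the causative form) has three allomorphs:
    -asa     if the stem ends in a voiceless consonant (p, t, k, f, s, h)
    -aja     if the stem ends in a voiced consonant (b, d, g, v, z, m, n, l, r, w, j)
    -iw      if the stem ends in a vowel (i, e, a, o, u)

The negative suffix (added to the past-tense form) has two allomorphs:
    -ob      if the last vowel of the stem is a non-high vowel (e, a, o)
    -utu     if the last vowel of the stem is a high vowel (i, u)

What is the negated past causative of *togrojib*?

The last vowel of *togrojib* is /i/, which is an unrounded vowel, so the causative suffix is -i, giving *togrojibi*.
The causative form *togrojibi*: final sound = /i/, a vowel → -iw → *togrojibiiw*.
The last vowel of the past-tense form *togrojibiiw* is /i/, which is a high vowel, so the negative suffix is -utu, giving *togrojibiiwutu*.

togrojibiiwutu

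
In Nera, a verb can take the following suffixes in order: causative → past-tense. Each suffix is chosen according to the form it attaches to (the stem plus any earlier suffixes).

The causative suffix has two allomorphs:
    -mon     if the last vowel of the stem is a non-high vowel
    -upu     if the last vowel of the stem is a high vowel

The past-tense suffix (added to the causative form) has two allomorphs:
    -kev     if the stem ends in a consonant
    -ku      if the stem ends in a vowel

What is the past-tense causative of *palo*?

palomonkev

*palo*: last vowel = /o/, a non-high vowel → -mon → *palomon*.
The final sound of the causative form *palomon* is /n/, which is a consonant, so the past-tense suffix is -kev, giving *palomonkev*.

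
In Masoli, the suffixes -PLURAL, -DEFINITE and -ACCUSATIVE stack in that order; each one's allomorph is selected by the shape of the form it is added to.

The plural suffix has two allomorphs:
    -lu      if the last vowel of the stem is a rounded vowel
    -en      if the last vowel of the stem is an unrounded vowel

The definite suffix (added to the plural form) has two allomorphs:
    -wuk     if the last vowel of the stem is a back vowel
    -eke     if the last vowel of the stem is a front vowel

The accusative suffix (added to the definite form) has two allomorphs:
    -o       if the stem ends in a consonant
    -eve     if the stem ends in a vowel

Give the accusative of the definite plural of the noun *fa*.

faenekeeve

Since the last vowel of *fa* is /a/ (an unrounded vowel), it takes -en, giving *faen*.
The last vowel of the plural form *faen* is /e/, which is a front vowel, so the definite suffix is -eke, giving *faeneke*.
Since the final sound of the definite form *faeneke* is /e/ (a vowel), it takes -eve, giving *faenekeeve*.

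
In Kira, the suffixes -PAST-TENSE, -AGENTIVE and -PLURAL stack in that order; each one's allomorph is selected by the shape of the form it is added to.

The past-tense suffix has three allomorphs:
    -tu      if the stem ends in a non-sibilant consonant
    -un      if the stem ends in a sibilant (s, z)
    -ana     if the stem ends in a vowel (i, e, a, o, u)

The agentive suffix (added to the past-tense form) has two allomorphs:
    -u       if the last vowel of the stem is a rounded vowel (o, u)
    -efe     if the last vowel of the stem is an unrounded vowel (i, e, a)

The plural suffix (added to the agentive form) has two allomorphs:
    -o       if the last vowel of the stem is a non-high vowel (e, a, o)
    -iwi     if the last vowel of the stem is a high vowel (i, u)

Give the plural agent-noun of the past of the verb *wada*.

The final sound of *wada* is /a/, which is a vowel, so the past-tense suffix is -ana, giving *wadaana*.
The past-tense form *wadaana*: last vowel = /a/, an unrounded vowel → -efe → *wadaanaefe*.
The agentive form *wadaanaefe*: last vowel = /e/, a non-high vowel → -o → *wadaanaefeo*.

wadaanaefeo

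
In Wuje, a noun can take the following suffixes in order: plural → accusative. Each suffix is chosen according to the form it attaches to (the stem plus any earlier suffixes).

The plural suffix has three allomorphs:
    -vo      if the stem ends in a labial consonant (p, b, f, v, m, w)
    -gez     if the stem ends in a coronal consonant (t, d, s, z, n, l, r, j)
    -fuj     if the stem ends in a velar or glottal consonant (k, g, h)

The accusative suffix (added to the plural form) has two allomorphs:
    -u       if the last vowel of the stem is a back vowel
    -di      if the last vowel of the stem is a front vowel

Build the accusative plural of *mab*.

mabvou

*mab*: final consonant = /b/, labial → -vo → *mabvo*.
The plural form *mabvo* — last vowel /o/ (a back vowel) → -u → *mabvou*.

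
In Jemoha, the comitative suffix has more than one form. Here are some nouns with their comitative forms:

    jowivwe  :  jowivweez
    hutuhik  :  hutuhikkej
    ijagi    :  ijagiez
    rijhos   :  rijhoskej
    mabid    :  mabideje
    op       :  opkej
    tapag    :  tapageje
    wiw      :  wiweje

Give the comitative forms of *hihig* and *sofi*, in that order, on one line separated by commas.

hihigeje, sofiez

The suffix is conditioned by the final sound: -kej when the stem ends in a voiceless consonant (*hutuhik*, *rijhos*, *op*); -eje when the stem ends in a voiced consonant (*mabid*, *tapag*, *wiw*); -ez when the stem ends in a vowel (*jowivwe*, *ijagi*).
The final sound of *hihig* is /g/, which is a voiced consonant, so the suffix is -eje, giving *hihigeje*.
The final sound of *sofi* is /i/, which is a vowel, so the suffix is -ez, giving *sofiez*.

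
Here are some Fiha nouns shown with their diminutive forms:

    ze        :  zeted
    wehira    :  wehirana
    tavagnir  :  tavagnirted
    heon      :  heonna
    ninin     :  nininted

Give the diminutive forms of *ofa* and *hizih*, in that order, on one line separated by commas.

ofana, hizihted

The alternation tracks the last vowel of the stem — -ted when the last vowel of the stem is a front vowel (*ze*, *tavagnir*, *ninin*); -na when the last vowel of the stem is a back vowel (*wehira*, *heon*).
*ofa*: last vowel = /a/, a back vowel → -na → *ofana*.
The last vowel of *hizih* is /i/, which is a front vowel, so the suffix is -ted, giving *hizihted*.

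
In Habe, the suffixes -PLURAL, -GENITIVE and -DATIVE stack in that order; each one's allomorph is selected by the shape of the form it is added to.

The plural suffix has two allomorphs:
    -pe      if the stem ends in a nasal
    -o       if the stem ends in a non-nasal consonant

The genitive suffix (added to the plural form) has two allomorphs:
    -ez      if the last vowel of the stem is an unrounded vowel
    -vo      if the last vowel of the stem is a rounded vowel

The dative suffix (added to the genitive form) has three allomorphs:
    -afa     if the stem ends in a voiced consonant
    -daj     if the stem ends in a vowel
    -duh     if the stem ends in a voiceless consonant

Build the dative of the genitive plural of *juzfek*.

juzfekovodaj

Since the final consonant of *juzfek* is /k/ (non-nasal), it takes -o, giving *juzfeko*.
Since the last vowel of the plural form *juzfeko* is /o/ (a rounded vowel), it takes -vo, giving *juzfekovo*.
The genitive form *juzfekovo* — final sound /o/ (a vowel) → -daj → *juzfekovodaj*.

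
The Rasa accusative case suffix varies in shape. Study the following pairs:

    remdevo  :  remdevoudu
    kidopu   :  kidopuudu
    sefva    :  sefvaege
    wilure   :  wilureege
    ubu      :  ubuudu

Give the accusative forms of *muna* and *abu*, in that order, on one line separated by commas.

munaege, abuudu

Looking at the last vowel of each stem: -udu when the last vowel of the stem is a rounded vowel (*remdevo*, *kidopu*, *ubu*); -ege when the last vowel of the stem is an unrounded vowel (*sefva*, *wilure*).
*muna*: last vowel = /a/, an unrounded vowel → -ege → *munaege*.
The last vowel of *abu* is /u/, which is a rounded vowel, so the suffix is -udu, giving *abuudu*.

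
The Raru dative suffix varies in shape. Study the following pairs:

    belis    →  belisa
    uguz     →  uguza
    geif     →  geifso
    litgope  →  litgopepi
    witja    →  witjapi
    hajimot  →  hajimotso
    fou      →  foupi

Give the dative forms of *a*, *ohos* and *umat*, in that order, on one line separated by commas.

The pattern is sibilance of the final sound: -a when the stem ends in a sibilant (*belis*, *uguz*); -so when the stem ends in a non-sibilant consonant (*geif*, *hajimot*); -pi when the stem ends in a vowel (*litgope*, *witja*, *fou*).
*a* — final sound /a/ (a vowel) → -pi → *api*.
The final sound of *ohos* is /s/, which is a sibilant, so the suffix is -a, giving *ohosa*.
*umat* — final sound /t/ (a non-sibilant consonant) → -so → *umatso*.

api, ohosa, umatso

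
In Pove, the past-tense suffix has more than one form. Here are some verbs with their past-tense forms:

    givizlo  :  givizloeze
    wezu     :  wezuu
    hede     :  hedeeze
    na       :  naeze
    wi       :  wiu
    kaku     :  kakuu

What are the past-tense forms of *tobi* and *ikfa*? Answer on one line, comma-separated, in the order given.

The suffix is conditioned by the last vowel: -u when the last vowel of the stem is a high vowel (*wezu*, *wi*, *kaku*); -eze when the last vowel of the stem is a non-high vowel (*givizlo*, *hede*, *na*).
*tobi*: last vowel = /i/, a high vowel → -u → *tobiu*.
*ikfa* — last vowel /a/ (a non-high vowel) → -eze → *ikfaeze*.

tobiu, ikfaeze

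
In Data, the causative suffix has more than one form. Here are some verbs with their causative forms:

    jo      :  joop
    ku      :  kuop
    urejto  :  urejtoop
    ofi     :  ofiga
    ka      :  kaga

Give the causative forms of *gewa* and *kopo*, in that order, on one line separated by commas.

gewaga, kopoop

Looking at the last vowel of each stem: -op when the last vowel of the stem is a rounded vowel (*jo*, *ku*, *urejto*); -ga when the last vowel of the stem is an unrounded vowel (*ofi*, *ka*).
*gewa*: last vowel = /a/, an unrounded vowel → -ga → *gewaga*.
*kopo* — last vowel /o/ (a rounded vowel) → -op → *kopoop*.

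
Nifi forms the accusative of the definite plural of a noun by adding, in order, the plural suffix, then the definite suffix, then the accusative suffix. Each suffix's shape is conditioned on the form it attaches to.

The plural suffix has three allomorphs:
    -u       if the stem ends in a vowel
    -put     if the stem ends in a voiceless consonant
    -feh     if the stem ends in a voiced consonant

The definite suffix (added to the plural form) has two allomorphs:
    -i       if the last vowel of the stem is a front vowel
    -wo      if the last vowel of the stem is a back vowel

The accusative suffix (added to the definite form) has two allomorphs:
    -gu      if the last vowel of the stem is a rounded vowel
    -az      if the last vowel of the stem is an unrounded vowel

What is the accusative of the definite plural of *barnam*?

barnamfehiaz

Since the final sound of *barnam* is /m/ (a voiced consonant), it takes -feh, giving *barnamfeh*.
The last vowel of the plural form *barnamfeh* is /e/, which is a front vowel, so the definite suffix is -i, giving *barnamfehi*.
The definite form *barnamfehi*: last vowel = /i/, an unrounded vowel → -az → *barnamfehiaz*.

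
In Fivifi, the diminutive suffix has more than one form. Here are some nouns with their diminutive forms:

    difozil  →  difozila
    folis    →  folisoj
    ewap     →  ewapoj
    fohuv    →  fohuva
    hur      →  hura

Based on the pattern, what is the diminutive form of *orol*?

orola

The alternation tracks the final consonant of the stem — -oj when the stem ends in a voiceless consonant (*folis*, *ewap*); -a when the stem ends in a voiced consonant (*difozil*, *fohuv*, *hur*).
*orol*: final consonant = /l/, voiced → -a → *orola*.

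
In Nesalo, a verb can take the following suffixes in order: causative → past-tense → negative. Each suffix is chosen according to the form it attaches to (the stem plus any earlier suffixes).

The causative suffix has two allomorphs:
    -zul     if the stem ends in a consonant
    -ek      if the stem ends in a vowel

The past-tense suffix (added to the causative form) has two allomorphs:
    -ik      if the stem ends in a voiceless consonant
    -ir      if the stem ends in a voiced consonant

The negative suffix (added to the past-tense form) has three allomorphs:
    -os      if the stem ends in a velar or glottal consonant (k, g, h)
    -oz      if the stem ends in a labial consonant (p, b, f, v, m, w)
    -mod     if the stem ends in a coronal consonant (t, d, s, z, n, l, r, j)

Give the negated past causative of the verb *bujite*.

bujiteekikos

Since the final sound of *bujite* is /e/ (a vowel), it takes -ek, giving *bujiteek*.
Since the final consonant of the causative form *bujiteek* is /k/ (voiceless), it takes -ik, giving *bujiteekik*.
The past-tense form *bujiteekik* — final consonant /k/ (velar/glottal) → -os → *bujiteekikos*.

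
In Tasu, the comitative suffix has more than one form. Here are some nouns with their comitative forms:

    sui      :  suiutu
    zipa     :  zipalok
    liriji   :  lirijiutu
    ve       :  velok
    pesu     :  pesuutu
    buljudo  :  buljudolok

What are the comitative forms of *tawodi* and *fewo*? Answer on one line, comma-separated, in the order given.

tawodiutu, fewolok

The suffix is conditioned by the last vowel: -utu when the last vowel of the stem is a high vowel (*sui*, *liriji*, *pesu*); -lok when the last vowel of the stem is a non-high vowel (*zipa*, *ve*, *buljudo*).
*tawodi* — last vowel /i/ (a high vowel) → -utu → *tawodiutu*.
*fewo*: last vowel = /o/, a non-high vowel → -lok → *fewolok*.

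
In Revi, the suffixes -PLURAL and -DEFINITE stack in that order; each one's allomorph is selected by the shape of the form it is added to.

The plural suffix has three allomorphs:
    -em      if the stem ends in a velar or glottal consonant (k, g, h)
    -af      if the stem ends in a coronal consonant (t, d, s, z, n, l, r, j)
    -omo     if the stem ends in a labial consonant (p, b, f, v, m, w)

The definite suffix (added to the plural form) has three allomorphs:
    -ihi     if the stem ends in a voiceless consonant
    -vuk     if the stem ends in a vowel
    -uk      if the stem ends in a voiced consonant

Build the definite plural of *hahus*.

hahusafihi

*hahus*: final consonant = /s/, coronal → -af → *hahusaf*.
The plural form *hahusaf*: final sound = /f/, a voiceless consonant → -ihi → *hahusafihi*.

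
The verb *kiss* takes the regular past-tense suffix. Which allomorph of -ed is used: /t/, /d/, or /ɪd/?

The stem *kiss* ends in a voiceless consonant other than /t/.
The -ed suffix is realized as /ɪd/ after /t, d/; as /t/ after other voiceless consonants; and as /d/ after other voiced sounds.
So -ed on *kiss* is pronounced /t/.

/t/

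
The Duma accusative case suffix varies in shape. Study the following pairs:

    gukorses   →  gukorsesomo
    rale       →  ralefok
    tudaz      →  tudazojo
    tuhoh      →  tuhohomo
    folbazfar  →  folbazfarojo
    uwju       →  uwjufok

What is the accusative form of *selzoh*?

selzohomo

The alternation tracks the final sound of the stem — -omo when the stem ends in a voiceless consonant (*gukorses*, *tuhoh*); -ojo when the stem ends in a voiced consonant (*tudaz*, *folbazfar*); -fok when the stem ends in a vowel (*rale*, *uwju*).
Since the final sound of *selzoh* is /h/ (a voiceless consonant), it takes -omo, giving *selzohomo*.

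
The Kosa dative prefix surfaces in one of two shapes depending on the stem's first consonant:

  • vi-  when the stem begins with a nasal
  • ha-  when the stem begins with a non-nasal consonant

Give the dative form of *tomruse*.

hatomruse

Since the first consonant of *tomruse* is /t/ (non-nasal), it takes ha-, giving *hatomruse*.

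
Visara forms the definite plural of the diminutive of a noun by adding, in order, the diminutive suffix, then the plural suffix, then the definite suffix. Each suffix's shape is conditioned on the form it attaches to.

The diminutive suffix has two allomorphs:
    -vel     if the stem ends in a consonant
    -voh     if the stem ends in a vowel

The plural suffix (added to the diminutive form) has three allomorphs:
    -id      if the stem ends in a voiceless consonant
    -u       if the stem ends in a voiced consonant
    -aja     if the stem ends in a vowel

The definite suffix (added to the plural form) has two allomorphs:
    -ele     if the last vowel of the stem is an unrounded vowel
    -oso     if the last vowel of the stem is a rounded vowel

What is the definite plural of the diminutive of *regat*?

Since the final sound of *regat* is /t/ (a consonant), it takes -vel, giving *regatvel*.
Since the final sound of the diminutive form *regatvel* is /l/ (a voiced consonant), it takes -u, giving *regatvelu*.
The last vowel of the plural form *regatvelu* is /u/, which is a rounded vowel, so the definite suffix is -oso, giving *regatveluoso*.

regatveluoso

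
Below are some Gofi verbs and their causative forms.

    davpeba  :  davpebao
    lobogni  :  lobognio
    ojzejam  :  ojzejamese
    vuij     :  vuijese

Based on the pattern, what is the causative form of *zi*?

The suffix is conditioned by the final sound: -ese when the stem ends in a consonant (*ojzejam*, *vuij*); -o when the stem ends in a vowel (*davpeba*, *lobogni*).
*zi* — final sound /i/ (a vowel) → -o → *zio*.

zio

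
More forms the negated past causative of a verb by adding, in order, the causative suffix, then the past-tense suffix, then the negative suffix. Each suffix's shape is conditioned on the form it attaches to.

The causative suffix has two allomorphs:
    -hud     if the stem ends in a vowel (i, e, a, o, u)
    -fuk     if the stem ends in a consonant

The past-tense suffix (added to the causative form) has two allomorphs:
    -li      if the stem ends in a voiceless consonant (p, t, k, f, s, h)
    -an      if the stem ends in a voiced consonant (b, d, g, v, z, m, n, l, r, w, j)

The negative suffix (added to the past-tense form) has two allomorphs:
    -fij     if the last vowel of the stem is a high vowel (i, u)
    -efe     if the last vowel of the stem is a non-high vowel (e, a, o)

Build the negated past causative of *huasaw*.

huasawfuklifij

*huasaw* — final sound /w/ (a consonant) → -fuk → *huasawfuk*.
Since the final consonant of the causative form *huasawfuk* is /k/ (voiceless), it takes -li, giving *huasawfukli*.
The past-tense form *huasawfukli*: last vowel = /i/, a high vowel → -fij → *huasawfuklifij*.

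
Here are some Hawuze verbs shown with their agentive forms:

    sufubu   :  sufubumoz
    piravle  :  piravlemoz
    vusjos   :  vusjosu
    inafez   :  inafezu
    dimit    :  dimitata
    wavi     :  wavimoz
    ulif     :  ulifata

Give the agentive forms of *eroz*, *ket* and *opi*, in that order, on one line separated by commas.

erozu, ketata, opimoz

The alternation tracks the final sound of the stem — -u when the stem ends in a sibilant (*vusjos*, *inafez*); -ata when the stem ends in a non-sibilant consonant (*dimit*, *ulif*); -moz when the stem ends in a vowel (*sufubu*, *piravle*, *wavi*).
*eroz* — final sound /z/ (a sibilant) → -u → *erozu*.
*ket* — final sound /t/ (a non-sibilant consonant) → -ata → *ketata*.
The final sound of *opi* is /i/, which is a vowel, so the suffix is -moz, giving *opimoz*.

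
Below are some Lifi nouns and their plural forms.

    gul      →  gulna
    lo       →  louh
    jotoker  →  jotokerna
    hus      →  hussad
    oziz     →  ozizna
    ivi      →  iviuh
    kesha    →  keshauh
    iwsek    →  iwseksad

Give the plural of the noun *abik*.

The pattern is voicing of the final sound: -sad when the stem ends in a voiceless consonant (*hus*, *iwsek*); -na when the stem ends in a voiced consonant (*gul*, *jotoker*, *oziz*); -uh when the stem ends in a vowel (*lo*, *ivi*, *kesha*).
Since the final sound of *abik* is /k/ (a voiceless consonant), it takes -sad, giving *abiksad*.

abiksad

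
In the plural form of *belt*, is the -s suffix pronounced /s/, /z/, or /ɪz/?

The stem *belt* ends in a voiceless non-sibilant consonant.
The plural suffix surfaces as /ɪz/ after sibilants, /s/ after other voiceless consonants, and /z/ after other voiced sounds.
So the plural -s on *belt* is pronounced /s/.

/s/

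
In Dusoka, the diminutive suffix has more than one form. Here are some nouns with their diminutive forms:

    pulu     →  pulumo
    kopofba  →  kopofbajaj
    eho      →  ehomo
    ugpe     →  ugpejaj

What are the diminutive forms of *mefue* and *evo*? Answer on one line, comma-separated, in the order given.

The pattern is rounding harmony: -mo when the last vowel of the stem is a rounded vowel (*pulu*, *eho*); -jaj when the last vowel of the stem is an unrounded vowel (*kopofba*, *ugpe*).
The last vowel of *mefue* is /e/, which is an unrounded vowel, so the suffix is -jaj, giving *mefuejaj*.
The last vowel of *evo* is /o/, which is a rounded vowel, so the suffix is -mo, giving *evomo*.

mefuejaj, evomo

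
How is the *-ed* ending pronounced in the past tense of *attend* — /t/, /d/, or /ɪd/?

The stem *attend* ends in /t/ or /d/.
The -ed suffix is realized as /ɪd/ after /t, d/; as /t/ after other voiceless consonants; and as /d/ after other voiced sounds.
So -ed on *attend* is pronounced /ɪd/.

/ɪd/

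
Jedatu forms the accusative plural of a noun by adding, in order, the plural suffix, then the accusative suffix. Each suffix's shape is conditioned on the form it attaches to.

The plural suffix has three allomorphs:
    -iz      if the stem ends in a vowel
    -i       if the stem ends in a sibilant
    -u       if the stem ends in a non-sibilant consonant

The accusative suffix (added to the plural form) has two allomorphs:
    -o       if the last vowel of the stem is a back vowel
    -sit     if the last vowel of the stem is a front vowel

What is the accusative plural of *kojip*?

The final sound of *kojip* is /p/, which is a non-sibilant consonant, so the plural suffix is -u, giving *kojipu*.
The last vowel of the plural form *kojipu* is /u/, which is a back vowel, so the accusative suffix is -o, giving *kojipuo*.

kojipuo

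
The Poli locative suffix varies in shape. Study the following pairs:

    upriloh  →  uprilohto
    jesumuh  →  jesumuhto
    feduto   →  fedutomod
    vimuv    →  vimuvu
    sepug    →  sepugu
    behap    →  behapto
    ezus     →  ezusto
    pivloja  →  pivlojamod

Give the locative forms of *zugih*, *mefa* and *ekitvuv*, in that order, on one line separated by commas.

Looking at the final sound of each stem: -to when the stem ends in a voiceless consonant (*upriloh*, *jesumuh*, *behap*, *ezus*); -u when the stem ends in a voiced consonant (*vimuv*, *sepug*); -mod when the stem ends in a vowel (*feduto*, *pivloja*).
Since the final sound of *zugih* is /h/ (a voiceless consonant), it takes -to, giving *zugihto*.
The final sound of *mefa* is /a/, which is a vowel, so the suffix is -mod, giving *mefamod*.
The final sound of *ekitvuv* is /v/, which is a voiced consonant, so the suffix is -u, giving *ekitvuvu*.

zugihto, mefamod, ekitvuvu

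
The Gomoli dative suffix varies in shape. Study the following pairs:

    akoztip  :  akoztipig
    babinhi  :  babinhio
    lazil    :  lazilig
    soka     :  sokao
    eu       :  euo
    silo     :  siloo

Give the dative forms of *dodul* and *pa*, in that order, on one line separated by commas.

The suffix is conditioned by the final sound: -ig when the stem ends in a consonant (*akoztip*, *lazil*); -o when the stem ends in a vowel (*babinhi*, *soka*, *eu*, *silo*).
*dodul*: final sound = /l/, a consonant → -ig → *dodulig*.
Since the final sound of *pa* is /a/ (a vowel), it takes -o, giving *pao*.

dodulig, pao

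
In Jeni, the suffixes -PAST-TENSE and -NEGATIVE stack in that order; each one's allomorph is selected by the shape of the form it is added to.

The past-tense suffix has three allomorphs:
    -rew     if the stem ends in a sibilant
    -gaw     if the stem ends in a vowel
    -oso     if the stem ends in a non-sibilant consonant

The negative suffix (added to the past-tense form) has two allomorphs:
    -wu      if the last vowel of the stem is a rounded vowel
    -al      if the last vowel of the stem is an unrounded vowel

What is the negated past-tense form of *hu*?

hugawal

*hu* — final sound /u/ (a vowel) → -gaw → *hugaw*.
The last vowel of the past-tense form *hugaw* is /a/, which is an unrounded vowel, so the negative suffix is -al, giving *hugawal*.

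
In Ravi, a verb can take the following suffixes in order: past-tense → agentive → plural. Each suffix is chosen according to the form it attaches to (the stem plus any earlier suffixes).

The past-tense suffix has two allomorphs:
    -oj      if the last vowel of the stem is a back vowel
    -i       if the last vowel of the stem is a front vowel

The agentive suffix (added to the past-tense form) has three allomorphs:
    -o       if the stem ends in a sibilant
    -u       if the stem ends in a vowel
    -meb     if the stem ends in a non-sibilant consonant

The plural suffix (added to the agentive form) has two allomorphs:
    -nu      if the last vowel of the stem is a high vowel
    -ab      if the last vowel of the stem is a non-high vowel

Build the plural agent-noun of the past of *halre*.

*halre*: last vowel = /e/, a front vowel → -i → *halrei*.
The past-tense form *halrei*: final sound = /i/, a vowel → -u → *halreiu*.
The agentive form *halreiu*: last vowel = /u/, a high vowel → -nu → *halreiunu*.

halreiunu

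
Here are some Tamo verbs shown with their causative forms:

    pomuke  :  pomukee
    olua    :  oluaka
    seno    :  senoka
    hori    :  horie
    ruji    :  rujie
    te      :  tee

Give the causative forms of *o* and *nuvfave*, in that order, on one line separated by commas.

The suffix is conditioned by the last vowel: -e when the last vowel of the stem is a front vowel (*pomuke*, *hori*, *ruji*, *te*); -ka when the last vowel of the stem is a back vowel (*olua*, *seno*).
*o*: last vowel = /o/, a back vowel → -ka → *oka*.
*nuvfave* — last vowel /e/ (a front vowel) → -e → *nuvfavee*.

oka, nuvfavee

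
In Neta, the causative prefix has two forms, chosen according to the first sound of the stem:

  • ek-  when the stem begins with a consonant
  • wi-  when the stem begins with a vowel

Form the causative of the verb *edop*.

wiedop

*edop*: first sound = /e/, a vowel → wi- → *wiedop*.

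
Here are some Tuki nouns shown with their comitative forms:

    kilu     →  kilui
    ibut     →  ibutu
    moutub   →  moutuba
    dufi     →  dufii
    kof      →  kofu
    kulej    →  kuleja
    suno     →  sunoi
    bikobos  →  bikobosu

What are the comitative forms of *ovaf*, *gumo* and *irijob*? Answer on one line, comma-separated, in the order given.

The pattern is voicing of the final sound: -u when the stem ends in a voiceless consonant (*ibut*, *kof*, *bikobos*); -a when the stem ends in a voiced consonant (*moutub*, *kulej*); -i when the stem ends in a vowel (*kilu*, *dufi*, *suno*).
Since the final sound of *ovaf* is /f/ (a voiceless consonant), it takes -u, giving *ovafu*.
*gumo*: final sound = /o/, a vowel → -i → *gumoi*.
*irijob* — final sound /b/ (a voiced consonant) → -a → *irijoba*.

ovafu, gumoi, irijoba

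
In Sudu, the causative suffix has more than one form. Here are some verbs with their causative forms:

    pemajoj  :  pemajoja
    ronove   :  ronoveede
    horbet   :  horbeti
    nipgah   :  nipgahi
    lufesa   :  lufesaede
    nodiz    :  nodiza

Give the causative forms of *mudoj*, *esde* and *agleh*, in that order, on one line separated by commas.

mudoja, esdeede, aglehi

The suffix is conditioned by the final sound: -i when the stem ends in a voiceless consonant (*horbet*, *nipgah*); -a when the stem ends in a voiced consonant (*pemajoj*, *nodiz*); -ede when the stem ends in a vowel (*ronove*, *lufesa*).
The final sound of *mudoj* is /j/, which is a voiced consonant, so the suffix is -a, giving *mudoja*.
The final sound of *esde* is /e/, which is a vowel, so the suffix is -ede, giving *esdeede*.
*agleh* — final sound /h/ (a voiceless consonant) → -i → *aglehi*.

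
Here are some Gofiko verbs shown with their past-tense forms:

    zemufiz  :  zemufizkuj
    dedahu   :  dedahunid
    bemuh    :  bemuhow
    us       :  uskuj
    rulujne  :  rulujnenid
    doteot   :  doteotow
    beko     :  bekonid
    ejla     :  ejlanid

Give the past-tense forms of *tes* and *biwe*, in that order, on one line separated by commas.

The suffix is conditioned by the final sound: -kuj when the stem ends in a sibilant (*zemufiz*, *us*); -ow when the stem ends in a non-sibilant consonant (*bemuh*, *doteot*); -nid when the stem ends in a vowel (*dedahu*, *rulujne*, *beko*, *ejla*).
*tes*: final sound = /s/, a sibilant → -kuj → *teskuj*.
*biwe* — final sound /e/ (a vowel) → -nid → *biwenid*.

teskuj, biwenid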